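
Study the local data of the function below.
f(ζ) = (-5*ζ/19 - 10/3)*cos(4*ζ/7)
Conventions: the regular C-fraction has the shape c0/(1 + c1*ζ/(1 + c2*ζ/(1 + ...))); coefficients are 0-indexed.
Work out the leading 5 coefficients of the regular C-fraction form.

Taylor coefficients (expand at 0): a_0 = -10/3, a_1 = -5/19, a_2 = 80/147, a_3 = 40/931, a_4 = -320/21609.
c0 = a_0 = -10/3. Peel one level at a time: if S = 1 + c*ζ/S' with S'(0) = 1, then c is the ζ-coefficient of S and S' = c*ζ/(S - 1).
S_1 = c0/f = 1 + (-3/38)*ζ + (11993/70756)*ζ^2 + ...; c1 = -3/38.
S_2 = c1*ζ/(S_1 - 1) = 1 + (11993/5586)*ζ + (95944/21609)*ζ^2 + ...; c2 = 11993/5586.
S_3 = c2*ζ/(S_2 - 1) = 1 + (-304/147)*ζ + (-231040/1762971)*ζ^2 + ...; c3 = -304/147.
S_4 = c3*ζ/(S_3 - 1) = 1 + (-760/11993)*ζ + ...; c4 = -760/11993.

The regular C-fraction coefficients are [-10/3, -3/38, 11993/5586, -304/147, -760/11993].


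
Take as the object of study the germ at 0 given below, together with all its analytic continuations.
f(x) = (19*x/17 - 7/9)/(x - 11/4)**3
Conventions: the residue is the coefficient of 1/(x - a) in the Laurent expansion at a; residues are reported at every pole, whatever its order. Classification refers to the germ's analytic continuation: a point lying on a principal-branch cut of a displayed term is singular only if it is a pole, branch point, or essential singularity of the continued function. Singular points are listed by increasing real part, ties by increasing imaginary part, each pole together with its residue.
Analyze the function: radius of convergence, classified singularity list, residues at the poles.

Denominator factor (x - 11/4)^3: pole of order 3 at 11/4, modulus 11/4.
The radius of convergence is the smallest modulus among the singular points: 11/4.
At the order-3 pole 11/4 set g(x) = (x - (11/4))^3*f(x) = 19*x/17 - 7/9.
Order-3 pole: residue = g''(a)/2; g''(11/4) = 0, so the residue is 0.

Radius of convergence at 0: 11/4.
At 11/4: a pole of order 3; residue 0.


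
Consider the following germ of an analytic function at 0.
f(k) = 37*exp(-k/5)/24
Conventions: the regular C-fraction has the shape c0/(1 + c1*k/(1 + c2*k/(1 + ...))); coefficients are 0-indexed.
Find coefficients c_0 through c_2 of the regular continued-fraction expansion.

The regular C-fraction coefficients are [37/24, 1/5, -1/10].

Taylor coefficients (expand at 0): a_0 = 37/24, a_1 = -37/120, a_2 = 37/1200.
c0 = a_0 = 37/24. Peel one level at a time: if S = 1 + c*k/S' with S'(0) = 1, then c is the k-coefficient of S and S' = c*k/(S - 1).
S_1 = c0/f = 1 + (1/5)*k + (1/50)*k^2 + ...; c1 = 1/5.
S_2 = c1*k/(S_1 - 1) = 1 + (-1/10)*k + ...; c2 = -1/10.


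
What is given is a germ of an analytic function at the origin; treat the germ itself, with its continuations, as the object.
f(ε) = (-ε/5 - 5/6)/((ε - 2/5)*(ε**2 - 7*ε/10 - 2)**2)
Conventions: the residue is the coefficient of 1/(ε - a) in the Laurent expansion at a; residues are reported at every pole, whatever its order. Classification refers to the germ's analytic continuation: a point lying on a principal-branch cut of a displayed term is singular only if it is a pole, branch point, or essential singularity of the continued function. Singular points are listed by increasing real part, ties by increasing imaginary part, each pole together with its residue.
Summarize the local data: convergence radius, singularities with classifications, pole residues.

Denominator factor (ε**2 - 7*ε/10 - 2)^2: discriminant 849/100, real irrational roots 7/20 + (1/20)*sqrt(849) and 7/20 - (1/20)*sqrt(849); poles of order 2, moduli 7/20 + (1/20)*sqrt(849) and -7/20 + (1/20)*sqrt(849).
Denominator factor (ε - 2/5): pole of order 1 at 2/5, modulus 2/5.
The radius of convergence is the smallest modulus among the singular points: 2/5.
The factor ε**2 - 7*ε/10 - 2 splits as (ε - a)(ε - a') with a = 7/20 - (1/20)*sqrt(849), a' = 7/20 + (1/20)*sqrt(849). At the order-2 pole a set g(ε) = (ε - a)^2*f(ε) = [(-ε/5 - 5/6)/(ε - 2/5)] / (ε - a')^2.
Order-2 pole: residue = g'(a); g'(7/20 - (1/20)*sqrt(849)) = 3425/33708 - (17843225/24296760108)*sqrt(849), so the residue is 3425/33708 - (17843225/24296760108)*sqrt(849).
At the order-1 pole 2/5 set g(ε) = (ε - (2/5))*f(ε) = (-ε/5 - 5/6)/(ε**2 - 7*ε/10 - 2)**2.
Simple pole: residue = g(a) at a = 2/5, which is -3425/16854.
The factor ε**2 - 7*ε/10 - 2 splits as (ε - a)(ε - a') with a = 7/20 + (1/20)*sqrt(849), a' = 7/20 - (1/20)*sqrt(849). At the order-2 pole a set g(ε) = (ε - a)^2*f(ε) = [(-ε/5 - 5/6)/(ε - 2/5)] / (ε - a')^2.
Order-2 pole: residue = g'(a); g'(7/20 + (1/20)*sqrt(849)) = 3425/33708 + (17843225/24296760108)*sqrt(849), so the residue is 3425/33708 + (17843225/24296760108)*sqrt(849).
List the singular points by increasing real part (a conjugate pair: the negative imaginary part first).

Radius of convergence at 0: 2/5.
At 7/20 - (1/20)*sqrt(849): a pole of order 2; residue 3425/33708 - (17843225/24296760108)*sqrt(849).
At 2/5: a pole of order 1; residue -3425/16854.
At 7/20 + (1/20)*sqrt(849): a pole of order 2; residue 3425/33708 + (17843225/24296760108)*sqrt(849).


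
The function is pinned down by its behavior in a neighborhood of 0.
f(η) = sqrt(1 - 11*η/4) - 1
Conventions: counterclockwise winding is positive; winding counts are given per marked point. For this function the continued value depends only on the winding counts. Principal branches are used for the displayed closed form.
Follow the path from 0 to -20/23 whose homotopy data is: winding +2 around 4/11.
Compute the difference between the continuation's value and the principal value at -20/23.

The rational part is single-valued and drops out of the difference; each branch term changes only by its own monodromy.
(1)*sqrt(1 - η/(4/11)): winding +2 is even, the square root returns to the same sheet, contribution 0.
Summing the contributions at η = -20/23 gives 0.

Continued minus principal equals 0.


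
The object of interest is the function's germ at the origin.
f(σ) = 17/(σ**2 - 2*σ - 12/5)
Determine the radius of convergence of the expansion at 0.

Denominator factor (σ**2 - 2*σ - 12/5): discriminant 68/5, real irrational roots 1 + (1/5)*sqrt(85) and 1 - (1/5)*sqrt(85); poles of order 1, moduli 1 + (1/5)*sqrt(85) and -1 + (1/5)*sqrt(85).
The radius of convergence is the smallest modulus among the singular points: -1 + (1/5)*sqrt(85).

The radius of convergence is -1 + (1/5)*sqrt(85).


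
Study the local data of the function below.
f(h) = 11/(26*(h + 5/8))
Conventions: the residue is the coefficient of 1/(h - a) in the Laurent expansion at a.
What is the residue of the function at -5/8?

The residue is 11/26.

At the order-1 pole -5/8 set g(h) = (h - (-5/8))*f(h) = 11/26.
Simple pole: residue = g(a) at a = -5/8, which is 11/26.


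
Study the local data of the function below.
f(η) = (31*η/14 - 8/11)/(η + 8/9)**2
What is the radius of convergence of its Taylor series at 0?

Denominator factor (η + 8/9)^2: pole of order 2 at -8/9, modulus 8/9.
The radius of convergence is the smallest modulus among the singular points: 8/9.

The radius of convergence is 8/9.


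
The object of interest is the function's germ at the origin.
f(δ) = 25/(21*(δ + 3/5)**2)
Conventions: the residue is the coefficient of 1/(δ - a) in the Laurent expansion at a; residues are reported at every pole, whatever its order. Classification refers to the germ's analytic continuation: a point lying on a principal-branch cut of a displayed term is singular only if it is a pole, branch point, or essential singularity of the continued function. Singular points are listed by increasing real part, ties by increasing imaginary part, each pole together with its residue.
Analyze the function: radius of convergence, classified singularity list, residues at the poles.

Radius of convergence at 0: 3/5.
At -3/5: a pole of order 2; residue 0.

Denominator factor (δ + 3/5)^2: pole of order 2 at -3/5, modulus 3/5.
The radius of convergence is the smallest modulus among the singular points: 3/5.
At the order-2 pole -3/5 set g(δ) = (δ - (-3/5))^2*f(δ) = 25/21.
Order-2 pole: residue = g'(a); g'(-3/5) = 0, so the residue is 0.


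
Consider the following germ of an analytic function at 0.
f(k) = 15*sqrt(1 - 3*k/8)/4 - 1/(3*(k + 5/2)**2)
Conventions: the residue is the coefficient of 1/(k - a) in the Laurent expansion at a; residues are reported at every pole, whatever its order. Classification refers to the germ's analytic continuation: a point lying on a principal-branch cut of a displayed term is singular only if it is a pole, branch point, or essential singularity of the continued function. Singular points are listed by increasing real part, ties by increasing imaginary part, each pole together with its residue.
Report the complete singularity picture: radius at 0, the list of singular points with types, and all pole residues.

Radius of convergence at 0: 5/2.
At -5/2: a pole of order 2; residue 0.
At 8/3: an algebraic (square-root) branch point.

Denominator factor (k + 5/2)^2: pole of order 2 at -5/2, modulus 5/2.
Branch term (15/4)*sqrt(1 - k/(8/3)): its argument vanishes at k = 8/3, a square-root branch point, modulus 8/3.
The radius of convergence is the smallest modulus among the singular points: 5/2.
The branch term is analytic at -5/2 and contributes nothing to the residue; only the rational part matters.
At the order-2 pole -5/2 set g(k) = (k - (-5/2))^2*(rational part) = -1/3.
Order-2 pole: residue = g'(a); g'(-5/2) = 0, so the residue is 0.
List the singular points by increasing real part (a conjugate pair: the negative imaginary part first).


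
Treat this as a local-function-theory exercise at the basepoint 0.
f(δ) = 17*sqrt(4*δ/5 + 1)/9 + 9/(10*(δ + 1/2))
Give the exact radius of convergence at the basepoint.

The radius of convergence is 1/2.

Denominator factor (δ + 1/2): pole of order 1 at -1/2, modulus 1/2.
Branch term (17/9)*sqrt(1 - δ/(-5/4)): its argument vanishes at δ = -5/4, a square-root branch point, modulus 5/4.
The radius of convergence is the smallest modulus among the singular points: 1/2.


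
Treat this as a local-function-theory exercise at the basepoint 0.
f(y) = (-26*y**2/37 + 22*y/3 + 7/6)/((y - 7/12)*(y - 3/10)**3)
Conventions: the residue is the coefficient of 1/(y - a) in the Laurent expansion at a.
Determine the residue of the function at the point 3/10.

The residue is -41601000/181781.

At the order-3 pole 3/10 set g(y) = (y - (3/10))^3*f(y) = (-26*y**2/37 + 22*y/3 + 7/6)/(y - 7/12).
Order-3 pole: residue = g''(a)/2; g''(3/10) = -83202000/181781, so the residue is -41601000/181781.


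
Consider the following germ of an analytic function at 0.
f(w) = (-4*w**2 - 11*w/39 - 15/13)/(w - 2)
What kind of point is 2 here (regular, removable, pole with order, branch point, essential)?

The denominator factor w - 2 vanishes at 2 and appears to the power 1; the numerator there equals -691/39, nonzero, and no other factor vanishes.
Hence a pole whose order is the multiplicity, 1.

The point is a pole of order 1.


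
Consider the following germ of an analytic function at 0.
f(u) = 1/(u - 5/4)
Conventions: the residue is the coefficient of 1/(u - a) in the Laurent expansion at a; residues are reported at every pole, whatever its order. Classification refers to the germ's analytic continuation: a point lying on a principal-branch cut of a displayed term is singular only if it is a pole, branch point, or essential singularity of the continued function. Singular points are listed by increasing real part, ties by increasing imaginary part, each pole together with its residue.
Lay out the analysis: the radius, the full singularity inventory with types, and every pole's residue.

Denominator factor (u - 5/4): pole of order 1 at 5/4, modulus 5/4.
The radius of convergence is the smallest modulus among the singular points: 5/4.
At the order-1 pole 5/4 set g(u) = (u - (5/4))*f(u) = 1.
Simple pole: residue = g(a) at a = 5/4, which is 1.

Radius of convergence at 0: 5/4.
At 5/4: a pole of order 1; residue 1.


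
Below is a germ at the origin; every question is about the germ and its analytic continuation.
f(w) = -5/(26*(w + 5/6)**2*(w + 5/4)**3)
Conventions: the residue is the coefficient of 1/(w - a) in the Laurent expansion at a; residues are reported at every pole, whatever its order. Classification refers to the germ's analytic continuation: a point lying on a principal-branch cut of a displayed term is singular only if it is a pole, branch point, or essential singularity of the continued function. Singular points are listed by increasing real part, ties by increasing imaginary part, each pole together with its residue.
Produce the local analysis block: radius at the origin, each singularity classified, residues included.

Radius of convergence at 0: 5/6.
At -5/4: a pole of order 3; residue -31104/1625.
At -5/6: a pole of order 2; residue 31104/1625.

Denominator factor (w + 5/6)^2: pole of order 2 at -5/6, modulus 5/6.
Denominator factor (w + 5/4)^3: pole of order 3 at -5/4, modulus 5/4.
The radius of convergence is the smallest modulus among the singular points: 5/6.
At the order-3 pole -5/4 set g(w) = (w - (-5/4))^3*f(w) = -5/(26*(w + 5/6)**2).
Order-3 pole: residue = g''(a)/2; g''(-5/4) = -62208/1625, so the residue is -31104/1625.
At the order-2 pole -5/6 set g(w) = (w - (-5/6))^2*f(w) = -5/(26*(w + 5/4)**3).
Order-2 pole: residue = g'(a); g'(-5/6) = 31104/1625, so the residue is 31104/1625.
List the singular points by increasing real part (a conjugate pair: the negative imaginary part first).


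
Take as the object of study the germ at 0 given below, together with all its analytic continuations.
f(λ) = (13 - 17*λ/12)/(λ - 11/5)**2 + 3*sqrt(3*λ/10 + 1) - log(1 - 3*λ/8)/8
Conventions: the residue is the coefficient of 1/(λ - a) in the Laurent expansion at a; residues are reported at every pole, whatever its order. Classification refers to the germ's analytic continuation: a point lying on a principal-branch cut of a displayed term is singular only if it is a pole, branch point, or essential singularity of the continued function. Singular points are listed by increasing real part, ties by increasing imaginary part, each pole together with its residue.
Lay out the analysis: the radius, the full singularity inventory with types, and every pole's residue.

Denominator factor (λ - 11/5)^2: pole of order 2 at 11/5, modulus 11/5.
Branch term (-1/8)*log(1 - λ/(8/3)): its argument vanishes at λ = 8/3, a logarithmic branch point, modulus 8/3.
Branch term (3)*sqrt(1 - λ/(-10/3)): its argument vanishes at λ = -10/3, a square-root branch point, modulus 10/3.
The radius of convergence is the smallest modulus among the singular points: 11/5.
The branch terms are analytic at 11/5 and contribute nothing to the residue; only the rational part matters.
At the order-2 pole 11/5 set g(λ) = (λ - (11/5))^2*(rational part) = 13 - 17*λ/12.
Order-2 pole: residue = g'(a); g'(11/5) = -17/12, so the residue is -17/12.
List the singular points by increasing real part (a conjugate pair: the negative imaginary part first).

Radius of convergence at 0: 11/5.
At -10/3: an algebraic (square-root) branch point.
At 11/5: a pole of order 2; residue -17/12.
At 8/3: a logarithmic branch point.


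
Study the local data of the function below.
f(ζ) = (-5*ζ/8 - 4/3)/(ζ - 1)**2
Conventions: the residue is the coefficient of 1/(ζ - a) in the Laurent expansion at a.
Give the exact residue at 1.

At the order-2 pole 1 set g(ζ) = (ζ - (1))^2*f(ζ) = -5*ζ/8 - 4/3.
Order-2 pole: residue = g'(a); g'(1) = -5/8, so the residue is -5/8.

The residue is -5/8.


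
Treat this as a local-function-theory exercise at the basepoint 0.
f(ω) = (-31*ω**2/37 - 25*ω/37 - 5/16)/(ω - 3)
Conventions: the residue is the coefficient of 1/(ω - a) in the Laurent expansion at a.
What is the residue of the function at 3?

The residue is -5849/592.

At the order-1 pole 3 set g(ω) = (ω - (3))*f(ω) = -31*ω**2/37 - 25*ω/37 - 5/16.
Simple pole: residue = g(a) at a = 3, which is -5849/592.


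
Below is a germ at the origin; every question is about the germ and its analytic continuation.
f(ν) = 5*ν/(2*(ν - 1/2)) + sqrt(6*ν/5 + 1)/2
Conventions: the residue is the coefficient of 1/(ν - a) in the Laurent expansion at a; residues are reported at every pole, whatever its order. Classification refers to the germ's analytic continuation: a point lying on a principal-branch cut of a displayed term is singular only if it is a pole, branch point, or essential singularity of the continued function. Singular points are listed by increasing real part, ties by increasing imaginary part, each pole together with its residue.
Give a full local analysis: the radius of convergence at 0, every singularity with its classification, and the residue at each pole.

Denominator factor (ν - 1/2): pole of order 1 at 1/2, modulus 1/2.
Branch term (1/2)*sqrt(1 - ν/(-5/6)): its argument vanishes at ν = -5/6, a square-root branch point, modulus 5/6.
The radius of convergence is the smallest modulus among the singular points: 1/2.
The branch term is analytic at 1/2 and contributes nothing to the residue; only the rational part matters.
At the order-1 pole 1/2 set g(ν) = (ν - (1/2))*(rational part) = 5*ν/2.
Simple pole: residue = g(a) at a = 1/2, which is 5/4.
List the singular points by increasing real part (a conjugate pair: the negative imaginary part first).

Radius of convergence at 0: 1/2.
At -5/6: an algebraic (square-root) branch point.
At 1/2: a pole of order 1; residue 5/4.


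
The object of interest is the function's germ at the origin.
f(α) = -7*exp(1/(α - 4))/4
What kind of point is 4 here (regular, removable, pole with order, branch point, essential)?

The exponent 1/(α - (4)) has a pole at 4, so exp(1/(α - (4))) takes every nonzero value near it: an essential singularity (not a pole of any order).

The point is an essential singularity.


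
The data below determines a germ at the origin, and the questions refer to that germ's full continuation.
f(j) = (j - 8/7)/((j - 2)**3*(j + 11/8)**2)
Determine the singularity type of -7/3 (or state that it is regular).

The point is a regular point.

Denominator factors: j + 11/8 = -23/24 at j = -7/3; j - 2 = -13/3 at j = -7/3 — none vanishes.
So the germ continues analytically to -7/3.


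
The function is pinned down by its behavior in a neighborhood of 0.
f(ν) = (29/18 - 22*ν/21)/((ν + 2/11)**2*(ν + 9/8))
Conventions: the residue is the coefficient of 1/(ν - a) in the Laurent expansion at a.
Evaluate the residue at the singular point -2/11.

The residue is -1361008/434007.

At the order-2 pole -2/11 set g(ν) = (ν - (-2/11))^2*f(ν) = (29/18 - 22*ν/21)/(ν + 9/8).
Order-2 pole: residue = g'(a); g'(-2/11) = -1361008/434007, so the residue is -1361008/434007.


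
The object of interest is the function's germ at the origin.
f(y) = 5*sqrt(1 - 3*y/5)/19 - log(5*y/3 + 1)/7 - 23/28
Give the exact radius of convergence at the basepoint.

The radius of convergence is 3/5.

Branch term (-1/7)*log(1 - y/(-3/5)): its argument vanishes at y = -3/5, a logarithmic branch point, modulus 3/5.
Branch term (5/19)*sqrt(1 - y/(5/3)): its argument vanishes at y = 5/3, a square-root branch point, modulus 5/3.
The radius of convergence is the smallest modulus among the singular points: 3/5.


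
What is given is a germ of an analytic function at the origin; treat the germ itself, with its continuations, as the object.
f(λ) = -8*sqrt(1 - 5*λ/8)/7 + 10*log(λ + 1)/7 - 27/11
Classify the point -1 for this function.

The term (10/7)*log(1 - λ/(-1)) has argument 1 - -1/(-1) = 0 at -1: a logarithmic (infinitely-sheeted) branch point; the remaining terms are analytic or single-valued there.

The point is a logarithmic branch point.


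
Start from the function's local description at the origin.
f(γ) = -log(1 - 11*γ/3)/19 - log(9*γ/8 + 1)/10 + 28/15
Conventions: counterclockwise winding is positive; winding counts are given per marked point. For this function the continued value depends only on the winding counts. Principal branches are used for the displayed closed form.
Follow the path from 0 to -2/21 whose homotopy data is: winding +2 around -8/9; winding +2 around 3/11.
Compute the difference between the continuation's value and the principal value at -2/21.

Continued minus principal equals -(58/95)*pi*i.

The rational part is single-valued and drops out of the difference; each branch term changes only by its own monodromy.
(-1/19)*log(1 - γ/(3/11)): each positive loop around 3/11 adds 2*pi*i to the log, so winding +2 contributes (-1/19)*(2)*2*pi*i = -(4/19)*pi*i.
(-1/10)*log(1 - γ/(-8/9)): each positive loop around -8/9 adds 2*pi*i to the log, so winding +2 contributes (-1/10)*(2)*2*pi*i = -(2/5)*pi*i.
Summing the contributions at γ = -2/21 gives -(58/95)*pi*i.


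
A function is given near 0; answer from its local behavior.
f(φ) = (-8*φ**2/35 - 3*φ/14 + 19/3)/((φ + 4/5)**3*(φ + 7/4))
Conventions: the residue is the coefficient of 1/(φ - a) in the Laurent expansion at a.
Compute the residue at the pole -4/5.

The residue is 144200/20577.

At the order-3 pole -4/5 set g(φ) = (φ - (-4/5))^3*f(φ) = (-8*φ**2/35 - 3*φ/14 + 19/3)/(φ + 7/4).
Order-3 pole: residue = g''(a)/2; g''(-4/5) = 288400/20577, so the residue is 144200/20577.


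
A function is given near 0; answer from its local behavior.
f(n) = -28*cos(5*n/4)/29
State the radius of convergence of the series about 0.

The radius of convergence is infinite.

The factor cos(5*n/4) is entire and contributes no finite singular point.
The polynomial part has no poles.
No finite singular points: the Taylor series at 0 converges everywhere.


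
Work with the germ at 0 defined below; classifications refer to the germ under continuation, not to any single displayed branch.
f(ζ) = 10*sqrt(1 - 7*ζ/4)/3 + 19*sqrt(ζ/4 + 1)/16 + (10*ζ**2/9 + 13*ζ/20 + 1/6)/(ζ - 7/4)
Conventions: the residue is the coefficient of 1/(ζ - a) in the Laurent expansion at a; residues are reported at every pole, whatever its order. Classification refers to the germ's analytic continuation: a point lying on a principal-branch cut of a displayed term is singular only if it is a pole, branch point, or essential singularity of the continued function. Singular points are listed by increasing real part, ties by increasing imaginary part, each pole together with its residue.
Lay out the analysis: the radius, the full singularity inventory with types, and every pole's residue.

Denominator factor (ζ - 7/4): pole of order 1 at 7/4, modulus 7/4.
Branch term (19/16)*sqrt(1 - ζ/(-4)): its argument vanishes at ζ = -4, a square-root branch point, modulus 4.
Branch term (10/3)*sqrt(1 - ζ/(4/7)): its argument vanishes at ζ = 4/7, a square-root branch point, modulus 4/7.
The radius of convergence is the smallest modulus among the singular points: 4/7.
The branch terms are analytic at 7/4 and contribute nothing to the residue; only the rational part matters.
At the order-1 pole 7/4 set g(ζ) = (ζ - (7/4))*(rational part) = 10*ζ**2/9 + 13*ζ/20 + 1/6.
Simple pole: residue = g(a) at a = 7/4, which is 3389/720.
List the singular points by increasing real part (a conjugate pair: the negative imaginary part first).

Radius of convergence at 0: 4/7.
At -4: an algebraic (square-root) branch point.
At 4/7: an algebraic (square-root) branch point.
At 7/4: a pole of order 1; residue 3389/720.


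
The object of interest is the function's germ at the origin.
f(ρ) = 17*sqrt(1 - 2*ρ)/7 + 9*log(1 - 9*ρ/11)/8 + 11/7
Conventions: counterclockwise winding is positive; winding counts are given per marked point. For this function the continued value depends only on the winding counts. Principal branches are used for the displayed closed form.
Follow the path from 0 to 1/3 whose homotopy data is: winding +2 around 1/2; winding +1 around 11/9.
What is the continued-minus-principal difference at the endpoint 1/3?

Continued minus principal equals (9/4)*pi*i.

The rational part is single-valued and drops out of the difference; each branch term changes only by its own monodromy.
(9/8)*log(1 - ρ/(11/9)): each positive loop around 11/9 adds 2*pi*i to the log, so winding +1 contributes (9/8)*(1)*2*pi*i = (9/4)*pi*i.
(17/7)*sqrt(1 - ρ/(1/2)): winding +2 is even, the square root returns to the same sheet, contribution 0.
Summing the contributions at ρ = 1/3 gives (9/4)*pi*i.


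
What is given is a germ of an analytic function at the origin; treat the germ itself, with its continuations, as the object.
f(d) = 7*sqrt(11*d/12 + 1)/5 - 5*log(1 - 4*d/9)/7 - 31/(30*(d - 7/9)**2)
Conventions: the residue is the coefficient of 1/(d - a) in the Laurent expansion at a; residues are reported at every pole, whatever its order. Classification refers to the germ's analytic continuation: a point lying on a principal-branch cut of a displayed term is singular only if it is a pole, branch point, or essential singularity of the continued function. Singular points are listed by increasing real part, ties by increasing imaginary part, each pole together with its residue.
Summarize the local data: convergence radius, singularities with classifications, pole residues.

Radius of convergence at 0: 7/9.
At -12/11: an algebraic (square-root) branch point.
At 7/9: a pole of order 2; residue 0.
At 9/4: a logarithmic branch point.

Denominator factor (d - 7/9)^2: pole of order 2 at 7/9, modulus 7/9.
Branch term (7/5)*sqrt(1 - d/(-12/11)): its argument vanishes at d = -12/11, a square-root branch point, modulus 12/11.
Branch term (-5/7)*log(1 - d/(9/4)): its argument vanishes at d = 9/4, a logarithmic branch point, modulus 9/4.
The radius of convergence is the smallest modulus among the singular points: 7/9.
The branch terms are analytic at 7/9 and contribute nothing to the residue; only the rational part matters.
At the order-2 pole 7/9 set g(d) = (d - (7/9))^2*(rational part) = -31/30.
Order-2 pole: residue = g'(a); g'(7/9) = 0, so the residue is 0.
List the singular points by increasing real part (a conjugate pair: the negative imaginary part first).


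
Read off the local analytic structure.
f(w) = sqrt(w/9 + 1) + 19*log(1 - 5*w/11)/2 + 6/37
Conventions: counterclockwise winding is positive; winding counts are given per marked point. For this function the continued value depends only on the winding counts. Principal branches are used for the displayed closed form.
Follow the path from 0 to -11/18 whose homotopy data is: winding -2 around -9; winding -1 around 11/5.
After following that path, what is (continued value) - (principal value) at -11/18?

Continued minus principal equals -(19)*pi*i.

The rational part is single-valued and drops out of the difference; each branch term changes only by its own monodromy.
(1)*sqrt(1 - w/(-9)): winding -2 is even, the square root returns to the same sheet, contribution 0.
(19/2)*log(1 - w/(11/5)): each positive loop around 11/5 adds 2*pi*i to the log, so winding -1 contributes (19/2)*(-1)*2*pi*i = -(19)*pi*i.
Summing the contributions at w = -11/18 gives -(19)*pi*i.


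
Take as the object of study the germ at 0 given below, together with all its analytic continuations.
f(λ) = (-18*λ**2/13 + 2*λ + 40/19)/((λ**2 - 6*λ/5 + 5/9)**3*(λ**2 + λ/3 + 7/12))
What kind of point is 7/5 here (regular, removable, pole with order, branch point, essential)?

Denominator factors: λ**2 - 6*λ/5 + 5/9 = 188/225 at λ = 7/5; λ**2 + λ/3 + 7/12 = 301/100 at λ = 7/5 — none vanishes.
So the germ continues analytically to 7/5.

The point is a regular point.


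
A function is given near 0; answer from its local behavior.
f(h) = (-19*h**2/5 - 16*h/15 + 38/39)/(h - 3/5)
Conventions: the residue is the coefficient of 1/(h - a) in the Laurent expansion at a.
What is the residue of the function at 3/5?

At the order-1 pole 3/5 set g(h) = (h - (3/5))*f(h) = -19*h**2/5 - 16*h/15 + 38/39.
Simple pole: residue = g(a) at a = 3/5, which is -5039/4875.

The residue is -5039/4875.


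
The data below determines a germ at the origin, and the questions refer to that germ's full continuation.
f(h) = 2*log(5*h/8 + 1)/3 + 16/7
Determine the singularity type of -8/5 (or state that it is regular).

The point is a logarithmic branch point.

The term (2/3)*log(1 - h/(-8/5)) has argument 1 - -8/5/(-8/5) = 0 at -8/5: a logarithmic (infinitely-sheeted) branch point; the remaining terms are analytic or single-valued there.


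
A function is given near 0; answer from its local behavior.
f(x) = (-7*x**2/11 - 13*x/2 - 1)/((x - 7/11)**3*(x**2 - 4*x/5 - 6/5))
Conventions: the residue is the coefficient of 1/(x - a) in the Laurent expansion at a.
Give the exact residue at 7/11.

The residue is 6124662445/982338138.

At the order-3 pole 7/11 set g(x) = (x - (7/11))^3*f(x) = (-7*x**2/11 - 13*x/2 - 1)/(x**2 - 4*x/5 - 6/5).
Order-3 pole: residue = g''(a)/2; g''(7/11) = 6124662445/491169069, so the residue is 6124662445/982338138.


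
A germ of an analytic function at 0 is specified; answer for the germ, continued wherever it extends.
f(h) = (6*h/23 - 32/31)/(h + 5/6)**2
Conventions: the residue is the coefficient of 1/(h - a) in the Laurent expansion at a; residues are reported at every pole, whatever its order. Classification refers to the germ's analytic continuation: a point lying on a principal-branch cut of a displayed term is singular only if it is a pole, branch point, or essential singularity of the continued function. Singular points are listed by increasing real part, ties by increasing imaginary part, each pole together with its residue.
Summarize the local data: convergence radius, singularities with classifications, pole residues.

Denominator factor (h + 5/6)^2: pole of order 2 at -5/6, modulus 5/6.
The radius of convergence is the smallest modulus among the singular points: 5/6.
At the order-2 pole -5/6 set g(h) = (h - (-5/6))^2*f(h) = 6*h/23 - 32/31.
Order-2 pole: residue = g'(a); g'(-5/6) = 6/23, so the residue is 6/23.

Radius of convergence at 0: 5/6.
At -5/6: a pole of order 2; residue 6/23.


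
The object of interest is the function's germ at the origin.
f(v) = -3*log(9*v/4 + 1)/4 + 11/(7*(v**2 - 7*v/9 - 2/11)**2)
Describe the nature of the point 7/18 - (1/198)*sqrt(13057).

The point is a pole of order 2.

The denominator factor v**2 - 7*v/9 - 2/11 vanishes at 7/18 - (1/198)*sqrt(13057) and appears to the power 2; the numerator there equals 11/7, nonzero, and no other factor vanishes.
The branch terms are analytic at this point.
Hence a pole whose order is the multiplicity, 2.


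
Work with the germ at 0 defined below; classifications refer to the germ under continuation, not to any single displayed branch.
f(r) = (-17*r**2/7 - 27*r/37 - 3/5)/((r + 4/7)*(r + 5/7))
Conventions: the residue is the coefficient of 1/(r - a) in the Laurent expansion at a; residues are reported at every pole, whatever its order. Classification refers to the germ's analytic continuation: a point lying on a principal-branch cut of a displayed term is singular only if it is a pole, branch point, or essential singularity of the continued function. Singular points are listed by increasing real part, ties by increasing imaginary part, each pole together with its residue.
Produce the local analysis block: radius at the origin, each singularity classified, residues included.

Radius of convergence at 0: 4/7.
At -5/7: a pole of order 1; residue 83623/9065.
At -4/7: a pole of order 1; residue -61933/9065.

Denominator factor (r + 5/7): pole of order 1 at -5/7, modulus 5/7.
Denominator factor (r + 4/7): pole of order 1 at -4/7, modulus 4/7.
The radius of convergence is the smallest modulus among the singular points: 4/7.
At the order-1 pole -5/7 set g(r) = (r - (-5/7))*f(r) = (-17*r**2/7 - 27*r/37 - 3/5)/(r + 4/7).
Simple pole: residue = g(a) at a = -5/7, which is 83623/9065.
At the order-1 pole -4/7 set g(r) = (r - (-4/7))*f(r) = (-17*r**2/7 - 27*r/37 - 3/5)/(r + 5/7).
Simple pole: residue = g(a) at a = -4/7, which is -61933/9065.
List the singular points by increasing real part (a conjugate pair: the negative imaginary part first).


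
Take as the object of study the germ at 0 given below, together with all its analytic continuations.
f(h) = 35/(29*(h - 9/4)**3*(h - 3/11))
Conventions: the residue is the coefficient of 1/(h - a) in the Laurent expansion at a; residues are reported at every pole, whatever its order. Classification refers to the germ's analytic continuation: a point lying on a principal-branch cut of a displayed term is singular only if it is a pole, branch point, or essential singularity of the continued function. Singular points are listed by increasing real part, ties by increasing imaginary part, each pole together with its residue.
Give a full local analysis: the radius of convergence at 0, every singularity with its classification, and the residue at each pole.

Denominator factor (h - 3/11): pole of order 1 at 3/11, modulus 3/11.
Denominator factor (h - 9/4)^3: pole of order 3 at 9/4, modulus 9/4.
The radius of convergence is the smallest modulus among the singular points: 3/11.
At the order-1 pole 3/11 set g(h) = (h - (3/11))*f(h) = 35/(29*(h - 9/4)**3).
Simple pole: residue = g(a) at a = 3/11, which is -2981440/19096587.
At the order-3 pole 9/4 set g(h) = (h - (9/4))^3*f(h) = 35/(29*(h - 3/11)).
Order-3 pole: residue = g''(a)/2; g''(9/4) = 5962880/19096587, so the residue is 2981440/19096587.
List the singular points by increasing real part (a conjugate pair: the negative imaginary part first).

Radius of convergence at 0: 3/11.
At 3/11: a pole of order 1; residue -2981440/19096587.
At 9/4: a pole of order 3; residue 2981440/19096587.


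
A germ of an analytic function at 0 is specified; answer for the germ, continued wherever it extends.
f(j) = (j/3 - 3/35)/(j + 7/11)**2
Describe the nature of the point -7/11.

The denominator factor j + 7/11 vanishes at -7/11 and appears to the power 2; the numerator there equals -344/1155, nonzero, and no other factor vanishes.
Hence a pole whose order is the multiplicity, 2.

The point is a pole of order 2.


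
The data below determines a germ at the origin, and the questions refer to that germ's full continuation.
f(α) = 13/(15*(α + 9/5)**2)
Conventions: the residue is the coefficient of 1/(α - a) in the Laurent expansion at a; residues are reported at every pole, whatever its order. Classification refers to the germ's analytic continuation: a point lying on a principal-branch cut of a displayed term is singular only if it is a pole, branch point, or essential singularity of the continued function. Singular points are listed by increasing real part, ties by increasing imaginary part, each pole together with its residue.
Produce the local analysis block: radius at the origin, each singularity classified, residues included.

Denominator factor (α + 9/5)^2: pole of order 2 at -9/5, modulus 9/5.
The radius of convergence is the smallest modulus among the singular points: 9/5.
At the order-2 pole -9/5 set g(α) = (α - (-9/5))^2*f(α) = 13/15.
Order-2 pole: residue = g'(a); g'(-9/5) = 0, so the residue is 0.

Radius of convergence at 0: 9/5.
At -9/5: a pole of order 2; residue 0.


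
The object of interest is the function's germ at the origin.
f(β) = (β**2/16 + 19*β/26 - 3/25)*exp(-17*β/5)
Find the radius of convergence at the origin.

The radius of convergence is infinite.

The factor exp(-17*β/5) is entire and contributes no finite singular point.
The polynomial part has no poles.
No finite singular points: the Taylor series at 0 converges everywhere.


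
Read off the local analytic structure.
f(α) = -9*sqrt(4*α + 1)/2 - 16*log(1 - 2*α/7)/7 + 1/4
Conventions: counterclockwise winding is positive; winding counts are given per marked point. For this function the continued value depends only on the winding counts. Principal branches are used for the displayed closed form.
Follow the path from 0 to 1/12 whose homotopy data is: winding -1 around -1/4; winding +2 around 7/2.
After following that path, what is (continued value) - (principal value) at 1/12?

The rational part is single-valued and drops out of the difference; each branch term changes only by its own monodromy.
(-9/2)*sqrt(1 - α/(-1/4)): winding -1 is odd, the square root flips sign, contributing -2*(-9/2)*sqrt(1 - (1/12)/(-1/4)) = -2*(-9/2)*sqrt(4/3) = (6)*sqrt(3).
(-16/7)*log(1 - α/(7/2)): each positive loop around 7/2 adds 2*pi*i to the log, so winding +2 contributes (-16/7)*(2)*2*pi*i = -(64/7)*pi*i.
Summing the contributions at α = 1/12 gives ((6)*sqrt(3)) - ((64/7)*pi)*i.

Continued minus principal equals ((6)*sqrt(3)) - ((64/7)*pi)*i.


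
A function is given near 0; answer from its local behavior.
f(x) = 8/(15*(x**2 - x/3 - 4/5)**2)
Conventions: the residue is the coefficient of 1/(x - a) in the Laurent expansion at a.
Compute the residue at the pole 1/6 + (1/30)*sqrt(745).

The residue is -(144/22201)*sqrt(745).

The factor x**2 - x/3 - 4/5 splits as (x - a)(x - a') with a = 1/6 + (1/30)*sqrt(745), a' = 1/6 - (1/30)*sqrt(745). At the order-2 pole a set g(x) = (x - a)^2*f(x) = [8/15] / (x - a')^2.
Order-2 pole: residue = g'(a); g'(1/6 + (1/30)*sqrt(745)) = -(144/22201)*sqrt(745), so the residue is -(144/22201)*sqrt(745).


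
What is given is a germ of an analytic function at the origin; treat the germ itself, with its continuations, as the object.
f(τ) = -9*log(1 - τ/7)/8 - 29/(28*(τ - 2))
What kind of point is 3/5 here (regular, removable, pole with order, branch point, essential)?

Denominator factors: τ - 2 = -7/5 at τ = 3/5 — none vanishes.
Branch term log(1 - τ/(7)): argument at 3/5 is 32/35, nonzero, so 3/5 is not its branch point (a point on a principal cut is still regular for the continued germ).
So the germ continues analytically to 3/5.

The point is a regular point.


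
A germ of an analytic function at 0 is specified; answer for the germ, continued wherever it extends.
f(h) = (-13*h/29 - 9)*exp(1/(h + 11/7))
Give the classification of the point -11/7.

The exponent 1/(h - (-11/7)) has a pole at -11/7, so exp(1/(h - (-11/7))) takes every nonzero value near it: an essential singularity (not a pole of any order).

The point is an essential singularity.


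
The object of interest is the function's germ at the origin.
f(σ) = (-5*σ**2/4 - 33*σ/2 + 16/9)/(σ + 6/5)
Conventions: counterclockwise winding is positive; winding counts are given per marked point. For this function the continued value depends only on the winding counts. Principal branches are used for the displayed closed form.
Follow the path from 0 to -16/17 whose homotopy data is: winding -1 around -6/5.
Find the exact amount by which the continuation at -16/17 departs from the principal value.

The function is rational, hence single-valued: continuing it around any pole returns the same value, so the difference is 0.

Continued minus principal equals 0.


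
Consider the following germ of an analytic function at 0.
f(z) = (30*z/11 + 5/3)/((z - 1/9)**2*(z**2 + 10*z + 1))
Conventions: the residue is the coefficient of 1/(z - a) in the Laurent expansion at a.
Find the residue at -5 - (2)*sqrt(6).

The factor z**2 + 10*z + 1 splits as (z - a)(z - a') with a = -5 - (2)*sqrt(6), a' = -5 + (2)*sqrt(6). At the order-1 pole a set g(z) = (z - a)*f(z) = [(30*z/11 + 5/3)/(z - 1/9)**2] / (z - a').
Simple pole: residue = g(a) at a = -5 - (2)*sqrt(6), which is 258795/162712 - (415755/650848)*sqrt(6).

The residue is 258795/162712 - (415755/650848)*sqrt(6).


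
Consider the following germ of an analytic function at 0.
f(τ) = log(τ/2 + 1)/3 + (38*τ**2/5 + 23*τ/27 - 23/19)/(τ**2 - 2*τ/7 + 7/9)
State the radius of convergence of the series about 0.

The radius of convergence is (1/3)*sqrt(7).

Denominator factor (τ**2 - 2*τ/7 + 7/9): discriminant -1336/441, complex-conjugate roots (1/7) + ((1/21)*sqrt(334))*i and (1/7) - ((1/21)*sqrt(334))*i; poles of order 1, moduli (1/3)*sqrt(7) and (1/3)*sqrt(7).
Branch term (1/3)*log(1 - τ/(-2)): its argument vanishes at τ = -2, a logarithmic branch point, modulus 2.
The radius of convergence is the smallest modulus among the singular points: (1/3)*sqrt(7).


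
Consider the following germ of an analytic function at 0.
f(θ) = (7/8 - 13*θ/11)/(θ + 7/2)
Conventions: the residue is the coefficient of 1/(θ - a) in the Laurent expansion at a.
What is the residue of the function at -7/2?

The residue is 441/88.

At the order-1 pole -7/2 set g(θ) = (θ - (-7/2))*f(θ) = 7/8 - 13*θ/11.
Simple pole: residue = g(a) at a = -7/2, which is 441/88.
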